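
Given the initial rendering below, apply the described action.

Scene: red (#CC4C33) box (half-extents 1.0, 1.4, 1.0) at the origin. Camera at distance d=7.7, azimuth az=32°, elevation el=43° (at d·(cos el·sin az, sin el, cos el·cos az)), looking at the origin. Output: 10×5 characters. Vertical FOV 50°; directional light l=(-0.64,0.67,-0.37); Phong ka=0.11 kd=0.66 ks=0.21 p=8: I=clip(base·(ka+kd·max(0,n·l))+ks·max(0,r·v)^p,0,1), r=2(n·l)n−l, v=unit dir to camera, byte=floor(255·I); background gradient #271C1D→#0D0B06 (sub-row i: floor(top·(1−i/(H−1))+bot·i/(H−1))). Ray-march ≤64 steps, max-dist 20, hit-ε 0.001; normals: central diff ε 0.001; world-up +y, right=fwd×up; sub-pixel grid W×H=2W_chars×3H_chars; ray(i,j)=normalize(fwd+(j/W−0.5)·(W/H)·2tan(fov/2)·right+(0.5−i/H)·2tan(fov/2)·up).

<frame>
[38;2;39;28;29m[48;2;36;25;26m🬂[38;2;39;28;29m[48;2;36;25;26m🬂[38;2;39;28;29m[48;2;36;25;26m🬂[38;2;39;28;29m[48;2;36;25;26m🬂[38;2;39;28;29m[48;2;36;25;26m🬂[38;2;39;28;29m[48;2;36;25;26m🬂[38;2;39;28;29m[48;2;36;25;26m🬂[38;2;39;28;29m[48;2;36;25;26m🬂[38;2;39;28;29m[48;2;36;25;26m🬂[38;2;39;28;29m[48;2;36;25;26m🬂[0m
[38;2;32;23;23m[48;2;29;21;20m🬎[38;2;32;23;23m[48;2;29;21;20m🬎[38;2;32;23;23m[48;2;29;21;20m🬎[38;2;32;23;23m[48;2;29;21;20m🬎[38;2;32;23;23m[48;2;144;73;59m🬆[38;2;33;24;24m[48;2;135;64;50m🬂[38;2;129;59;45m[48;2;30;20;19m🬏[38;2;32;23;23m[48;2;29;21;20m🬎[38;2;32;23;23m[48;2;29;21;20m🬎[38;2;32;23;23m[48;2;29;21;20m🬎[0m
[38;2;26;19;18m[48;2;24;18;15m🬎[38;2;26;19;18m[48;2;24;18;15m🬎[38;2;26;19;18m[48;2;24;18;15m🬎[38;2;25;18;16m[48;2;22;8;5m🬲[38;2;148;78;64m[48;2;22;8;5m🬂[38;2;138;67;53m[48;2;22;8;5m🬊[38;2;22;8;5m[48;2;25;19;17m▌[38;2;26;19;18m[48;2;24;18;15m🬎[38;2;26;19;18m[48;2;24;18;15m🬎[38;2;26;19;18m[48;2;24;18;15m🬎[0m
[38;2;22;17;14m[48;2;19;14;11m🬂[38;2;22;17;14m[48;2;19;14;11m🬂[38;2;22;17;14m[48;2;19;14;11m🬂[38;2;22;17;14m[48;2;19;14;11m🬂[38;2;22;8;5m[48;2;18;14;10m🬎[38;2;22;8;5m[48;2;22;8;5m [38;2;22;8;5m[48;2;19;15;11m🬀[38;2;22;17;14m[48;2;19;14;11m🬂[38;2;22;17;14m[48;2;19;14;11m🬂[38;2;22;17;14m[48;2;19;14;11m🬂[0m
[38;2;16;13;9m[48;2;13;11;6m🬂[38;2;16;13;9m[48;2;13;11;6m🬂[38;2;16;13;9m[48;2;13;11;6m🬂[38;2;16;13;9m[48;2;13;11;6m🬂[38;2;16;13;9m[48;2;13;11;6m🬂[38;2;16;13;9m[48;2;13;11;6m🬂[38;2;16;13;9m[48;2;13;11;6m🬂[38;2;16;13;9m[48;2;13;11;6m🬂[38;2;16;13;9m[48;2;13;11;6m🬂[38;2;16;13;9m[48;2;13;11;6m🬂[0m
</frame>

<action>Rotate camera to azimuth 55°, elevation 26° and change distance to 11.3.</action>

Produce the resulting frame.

<frame>
[38;2;39;28;29m[48;2;36;25;26m🬂[38;2;39;28;29m[48;2;36;25;26m🬂[38;2;39;28;29m[48;2;36;25;26m🬂[38;2;39;28;29m[48;2;36;25;26m🬂[38;2;39;28;29m[48;2;36;25;26m🬂[38;2;39;28;29m[48;2;36;25;26m🬂[38;2;39;28;29m[48;2;36;25;26m🬂[38;2;39;28;29m[48;2;36;25;26m🬂[38;2;39;28;29m[48;2;36;25;26m🬂[38;2;39;28;29m[48;2;36;25;26m🬂[0m
[38;2;32;23;23m[48;2;29;21;20m🬎[38;2;32;23;23m[48;2;29;21;20m🬎[38;2;32;23;23m[48;2;29;21;20m🬎[38;2;32;23;23m[48;2;29;21;20m🬎[38;2;32;23;23m[48;2;29;21;20m🬎[38;2;32;23;23m[48;2;29;21;20m🬎[38;2;32;23;23m[48;2;29;21;20m🬎[38;2;32;23;23m[48;2;29;21;20m🬎[38;2;32;23;23m[48;2;29;21;20m🬎[38;2;32;23;23m[48;2;29;21;20m🬎[0m
[38;2;26;19;18m[48;2;24;18;15m🬎[38;2;26;19;18m[48;2;24;18;15m🬎[38;2;26;19;18m[48;2;24;18;15m🬎[38;2;26;19;18m[48;2;24;18;15m🬎[38;2;23;12;9m[48;2;142;71;57m🬺[38;2;140;69;56m[48;2;22;8;5m🬂[38;2;22;8;5m[48;2;25;19;17m▌[38;2;26;19;18m[48;2;24;18;15m🬎[38;2;26;19;18m[48;2;24;18;15m🬎[38;2;26;19;18m[48;2;24;18;15m🬎[0m
[38;2;22;17;14m[48;2;19;14;11m🬂[38;2;22;17;14m[48;2;19;14;11m🬂[38;2;22;17;14m[48;2;19;14;11m🬂[38;2;22;17;14m[48;2;19;14;11m🬂[38;2;19;15;11m[48;2;22;8;5m🬺[38;2;22;8;5m[48;2;18;14;10m🬆[38;2;22;17;14m[48;2;19;14;11m🬂[38;2;22;17;14m[48;2;19;14;11m🬂[38;2;22;17;14m[48;2;19;14;11m🬂[38;2;22;17;14m[48;2;19;14;11m🬂[0m
[38;2;16;13;9m[48;2;13;11;6m🬂[38;2;16;13;9m[48;2;13;11;6m🬂[38;2;16;13;9m[48;2;13;11;6m🬂[38;2;16;13;9m[48;2;13;11;6m🬂[38;2;16;13;9m[48;2;13;11;6m🬂[38;2;16;13;9m[48;2;13;11;6m🬂[38;2;16;13;9m[48;2;13;11;6m🬂[38;2;16;13;9m[48;2;13;11;6m🬂[38;2;16;13;9m[48;2;13;11;6m🬂[38;2;16;13;9m[48;2;13;11;6m🬂[0m
</frame>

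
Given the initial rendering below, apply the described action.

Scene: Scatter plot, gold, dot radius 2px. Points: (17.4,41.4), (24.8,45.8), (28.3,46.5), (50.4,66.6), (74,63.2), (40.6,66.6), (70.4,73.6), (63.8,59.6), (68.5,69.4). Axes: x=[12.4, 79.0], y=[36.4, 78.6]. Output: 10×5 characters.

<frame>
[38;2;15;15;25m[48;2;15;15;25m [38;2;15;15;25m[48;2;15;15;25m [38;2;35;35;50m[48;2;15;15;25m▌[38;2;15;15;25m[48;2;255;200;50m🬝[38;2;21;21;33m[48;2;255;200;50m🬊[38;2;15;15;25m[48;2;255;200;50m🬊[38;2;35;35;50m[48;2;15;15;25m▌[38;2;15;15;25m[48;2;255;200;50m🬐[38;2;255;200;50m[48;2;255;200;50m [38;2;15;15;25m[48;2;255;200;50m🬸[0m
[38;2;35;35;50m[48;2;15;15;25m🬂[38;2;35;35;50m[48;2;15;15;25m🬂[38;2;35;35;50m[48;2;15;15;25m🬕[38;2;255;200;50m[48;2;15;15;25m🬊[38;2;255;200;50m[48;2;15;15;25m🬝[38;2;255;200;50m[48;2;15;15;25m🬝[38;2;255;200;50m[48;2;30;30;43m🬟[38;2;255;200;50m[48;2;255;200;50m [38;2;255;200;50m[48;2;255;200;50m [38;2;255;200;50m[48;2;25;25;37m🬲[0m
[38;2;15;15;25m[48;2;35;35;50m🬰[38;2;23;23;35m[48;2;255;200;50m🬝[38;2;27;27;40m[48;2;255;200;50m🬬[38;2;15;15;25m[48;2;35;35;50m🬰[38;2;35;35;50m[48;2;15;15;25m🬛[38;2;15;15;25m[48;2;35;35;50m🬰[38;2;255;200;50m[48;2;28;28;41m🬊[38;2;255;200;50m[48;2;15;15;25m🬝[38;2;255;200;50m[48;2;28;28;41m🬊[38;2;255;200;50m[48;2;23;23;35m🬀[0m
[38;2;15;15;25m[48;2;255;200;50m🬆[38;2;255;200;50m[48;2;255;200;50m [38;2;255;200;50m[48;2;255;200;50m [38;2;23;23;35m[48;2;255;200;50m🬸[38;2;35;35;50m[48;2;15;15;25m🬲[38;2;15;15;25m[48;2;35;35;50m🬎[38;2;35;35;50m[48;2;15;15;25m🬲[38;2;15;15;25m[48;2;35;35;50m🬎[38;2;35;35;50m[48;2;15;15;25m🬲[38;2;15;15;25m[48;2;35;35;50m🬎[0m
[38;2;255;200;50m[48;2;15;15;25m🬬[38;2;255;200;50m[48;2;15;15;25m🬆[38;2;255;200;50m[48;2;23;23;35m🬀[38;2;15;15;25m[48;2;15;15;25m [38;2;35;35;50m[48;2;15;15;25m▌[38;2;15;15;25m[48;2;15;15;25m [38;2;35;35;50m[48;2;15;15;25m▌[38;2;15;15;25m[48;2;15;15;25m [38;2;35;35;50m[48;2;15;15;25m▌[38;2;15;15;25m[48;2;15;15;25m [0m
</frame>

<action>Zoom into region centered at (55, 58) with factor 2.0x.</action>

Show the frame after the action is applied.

<frame>
[38;2;255;200;50m[48;2;255;200;50m [38;2;255;200;50m[48;2;15;15;25m🬛[38;2;35;35;50m[48;2;255;200;50m🬐[38;2;255;200;50m[48;2;255;200;50m [38;2;23;23;35m[48;2;255;200;50m🬸[38;2;15;15;25m[48;2;15;15;25m [38;2;35;35;50m[48;2;15;15;25m▌[38;2;15;15;25m[48;2;255;200;50m🬺[38;2;255;200;50m[48;2;35;35;50m🬬[38;2;255;200;50m[48;2;15;15;25m🬆[0m
[38;2;255;200;50m[48;2;19;19;30m🬁[38;2;35;35;50m[48;2;15;15;25m🬂[38;2;35;35;50m[48;2;15;15;25m🬕[38;2;255;200;50m[48;2;19;19;30m🬀[38;2;35;35;50m[48;2;15;15;25m🬕[38;2;35;35;50m[48;2;15;15;25m🬂[38;2;35;35;50m[48;2;255;200;50m🬆[38;2;255;200;50m[48;2;35;35;50m🬺[38;2;27;27;40m[48;2;255;200;50m🬬[38;2;35;35;50m[48;2;15;15;25m🬂[0m
[38;2;15;15;25m[48;2;35;35;50m🬰[38;2;15;15;25m[48;2;35;35;50m🬰[38;2;35;35;50m[48;2;15;15;25m🬛[38;2;15;15;25m[48;2;35;35;50m🬰[38;2;35;35;50m[48;2;15;15;25m🬛[38;2;15;15;25m[48;2;35;35;50m🬰[38;2;255;200;50m[48;2;31;31;45m🬁[38;2;255;200;50m[48;2;21;21;33m🬆[38;2;35;35;50m[48;2;15;15;25m🬛[38;2;15;15;25m[48;2;35;35;50m🬰[0m
[38;2;15;15;25m[48;2;35;35;50m🬎[38;2;15;15;25m[48;2;35;35;50m🬎[38;2;35;35;50m[48;2;15;15;25m🬲[38;2;15;15;25m[48;2;35;35;50m🬎[38;2;35;35;50m[48;2;15;15;25m🬲[38;2;15;15;25m[48;2;35;35;50m🬎[38;2;35;35;50m[48;2;15;15;25m🬲[38;2;15;15;25m[48;2;35;35;50m🬎[38;2;35;35;50m[48;2;15;15;25m🬲[38;2;15;15;25m[48;2;35;35;50m🬎[0m
[38;2;15;15;25m[48;2;15;15;25m [38;2;15;15;25m[48;2;15;15;25m [38;2;35;35;50m[48;2;15;15;25m▌[38;2;15;15;25m[48;2;15;15;25m [38;2;35;35;50m[48;2;15;15;25m▌[38;2;15;15;25m[48;2;15;15;25m [38;2;35;35;50m[48;2;15;15;25m▌[38;2;15;15;25m[48;2;15;15;25m [38;2;35;35;50m[48;2;15;15;25m▌[38;2;15;15;25m[48;2;15;15;25m [0m
</frame>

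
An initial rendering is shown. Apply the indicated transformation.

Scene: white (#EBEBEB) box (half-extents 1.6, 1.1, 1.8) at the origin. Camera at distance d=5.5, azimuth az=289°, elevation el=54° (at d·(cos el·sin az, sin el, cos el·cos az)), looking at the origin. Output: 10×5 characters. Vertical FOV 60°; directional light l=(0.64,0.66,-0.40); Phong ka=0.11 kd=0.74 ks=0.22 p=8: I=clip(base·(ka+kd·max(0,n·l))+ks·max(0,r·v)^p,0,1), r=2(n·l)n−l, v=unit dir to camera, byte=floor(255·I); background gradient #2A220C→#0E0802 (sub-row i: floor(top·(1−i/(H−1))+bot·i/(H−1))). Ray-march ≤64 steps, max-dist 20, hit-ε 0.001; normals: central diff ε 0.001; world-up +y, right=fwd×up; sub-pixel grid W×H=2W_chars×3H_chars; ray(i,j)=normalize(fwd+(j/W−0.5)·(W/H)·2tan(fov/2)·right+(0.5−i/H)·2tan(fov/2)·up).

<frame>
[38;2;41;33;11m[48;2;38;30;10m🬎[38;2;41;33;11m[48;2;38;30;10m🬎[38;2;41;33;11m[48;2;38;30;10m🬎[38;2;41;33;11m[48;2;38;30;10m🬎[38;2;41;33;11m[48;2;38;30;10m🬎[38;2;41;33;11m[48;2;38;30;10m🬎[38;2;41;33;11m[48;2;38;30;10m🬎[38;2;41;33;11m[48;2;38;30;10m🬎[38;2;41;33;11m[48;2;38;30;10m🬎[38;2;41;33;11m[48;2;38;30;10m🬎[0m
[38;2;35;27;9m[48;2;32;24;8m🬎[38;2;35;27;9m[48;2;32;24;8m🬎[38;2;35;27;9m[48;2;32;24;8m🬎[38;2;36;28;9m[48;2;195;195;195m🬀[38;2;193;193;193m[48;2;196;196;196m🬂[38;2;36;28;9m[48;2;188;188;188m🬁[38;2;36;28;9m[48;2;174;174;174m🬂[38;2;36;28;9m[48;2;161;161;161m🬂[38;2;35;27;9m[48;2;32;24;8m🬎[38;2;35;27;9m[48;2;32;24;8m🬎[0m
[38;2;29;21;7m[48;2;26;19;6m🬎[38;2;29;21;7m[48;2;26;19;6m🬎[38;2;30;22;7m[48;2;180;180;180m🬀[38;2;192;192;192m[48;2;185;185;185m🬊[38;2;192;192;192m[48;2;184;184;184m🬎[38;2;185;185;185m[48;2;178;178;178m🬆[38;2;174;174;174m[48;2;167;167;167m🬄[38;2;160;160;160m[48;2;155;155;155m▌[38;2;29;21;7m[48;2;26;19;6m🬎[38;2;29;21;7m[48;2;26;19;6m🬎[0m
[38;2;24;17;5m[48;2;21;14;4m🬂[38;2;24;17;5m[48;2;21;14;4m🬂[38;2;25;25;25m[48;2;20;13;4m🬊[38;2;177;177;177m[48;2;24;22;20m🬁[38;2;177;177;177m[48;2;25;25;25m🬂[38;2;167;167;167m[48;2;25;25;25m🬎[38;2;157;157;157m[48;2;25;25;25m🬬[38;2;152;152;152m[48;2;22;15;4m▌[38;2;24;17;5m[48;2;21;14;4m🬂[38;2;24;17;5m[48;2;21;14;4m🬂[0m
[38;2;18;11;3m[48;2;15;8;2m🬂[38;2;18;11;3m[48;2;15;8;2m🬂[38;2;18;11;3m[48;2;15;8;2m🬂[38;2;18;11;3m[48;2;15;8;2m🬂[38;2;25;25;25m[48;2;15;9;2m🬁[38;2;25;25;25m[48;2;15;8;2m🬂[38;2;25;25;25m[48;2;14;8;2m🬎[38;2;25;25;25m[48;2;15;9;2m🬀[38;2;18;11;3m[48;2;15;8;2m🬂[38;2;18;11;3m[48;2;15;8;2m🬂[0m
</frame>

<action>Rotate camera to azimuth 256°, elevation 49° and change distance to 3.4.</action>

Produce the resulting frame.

<frame>
[38;2;41;33;11m[48;2;38;30;10m🬎[38;2;41;33;11m[48;2;170;170;170m🬎[38;2;41;33;11m[48;2;165;165;165m🬎[38;2;42;34;12m[48;2;156;156;156m🬂[38;2;42;34;12m[48;2;149;149;149m🬂[38;2;42;34;12m[48;2;144;144;144m🬂[38;2;42;34;12m[48;2;142;142;142m🬂[38;2;42;34;12m[48;2;140;140;140m🬂[38;2;41;33;11m[48;2;140;140;140m🬎[38;2;41;33;11m[48;2;38;30;10m🬎[0m
[38;2;34;26;8m[48;2;183;183;183m▌[38;2;178;178;178m[48;2;186;186;186m🬊[38;2;172;172;172m[48;2;181;181;181m🬊[38;2;163;163;163m[48;2;171;171;171m🬊[38;2;154;154;154m[48;2;161;161;161m🬨[38;2;146;146;146m[48;2;151;151;151m🬨[38;2;142;142;142m[48;2;144;144;144m🬨[38;2;141;141;141m[48;2;141;141;141m [38;2;140;140;140m[48;2;140;140;140m [38;2;140;140;140m[48;2;36;28;9m🬺[0m
[38;2;192;192;192m[48;2;196;196;196m🬂[38;2;192;192;192m[48;2;196;196;196m🬂[38;2;187;187;187m[48;2;192;192;192m🬨[38;2;173;173;173m[48;2;180;180;180m▐[38;2;160;160;160m[48;2;166;166;166m▐[38;2;148;148;148m[48;2;153;153;153m▐[38;2;143;143;143m[48;2;145;145;145m▐[38;2;142;142;142m[48;2;141;141;141m▌[38;2;140;140;140m[48;2;141;141;141m🬨[38;2;140;140;140m[48;2;140;140;140m [0m
[38;2;194;194;194m[48;2;190;190;190m🬎[38;2;194;194;194m[48;2;189;189;189m🬎[38;2;189;189;189m[48;2;183;183;183m🬆[38;2;180;180;180m[48;2;172;172;172m🬄[38;2;165;165;165m[48;2;158;158;158m▌[38;2;153;153;153m[48;2;148;148;148m▌[38;2;145;145;145m[48;2;143;143;143m▌[38;2;141;141;141m[48;2;25;25;25m🬝[38;2;140;140;140m[48;2;25;25;25m🬎[38;2;140;140;140m[48;2;25;25;25m🬆[0m
[38;2;182;182;182m[48;2;174;174;174m🬎[38;2;179;179;179m[48;2;25;25;25m🬝[38;2;175;175;175m[48;2;25;25;25m🬎[38;2;167;167;167m[48;2;25;25;25m🬆[38;2;157;157;157m[48;2;25;25;25m🬂[38;2;150;150;150m[48;2;25;25;25m🬀[38;2;25;25;25m[48;2;25;25;25m [38;2;25;25;25m[48;2;25;25;25m [38;2;25;25;25m[48;2;14;8;2m🬎[38;2;25;25;25m[48;2;14;8;2m🬆[0m
</frame>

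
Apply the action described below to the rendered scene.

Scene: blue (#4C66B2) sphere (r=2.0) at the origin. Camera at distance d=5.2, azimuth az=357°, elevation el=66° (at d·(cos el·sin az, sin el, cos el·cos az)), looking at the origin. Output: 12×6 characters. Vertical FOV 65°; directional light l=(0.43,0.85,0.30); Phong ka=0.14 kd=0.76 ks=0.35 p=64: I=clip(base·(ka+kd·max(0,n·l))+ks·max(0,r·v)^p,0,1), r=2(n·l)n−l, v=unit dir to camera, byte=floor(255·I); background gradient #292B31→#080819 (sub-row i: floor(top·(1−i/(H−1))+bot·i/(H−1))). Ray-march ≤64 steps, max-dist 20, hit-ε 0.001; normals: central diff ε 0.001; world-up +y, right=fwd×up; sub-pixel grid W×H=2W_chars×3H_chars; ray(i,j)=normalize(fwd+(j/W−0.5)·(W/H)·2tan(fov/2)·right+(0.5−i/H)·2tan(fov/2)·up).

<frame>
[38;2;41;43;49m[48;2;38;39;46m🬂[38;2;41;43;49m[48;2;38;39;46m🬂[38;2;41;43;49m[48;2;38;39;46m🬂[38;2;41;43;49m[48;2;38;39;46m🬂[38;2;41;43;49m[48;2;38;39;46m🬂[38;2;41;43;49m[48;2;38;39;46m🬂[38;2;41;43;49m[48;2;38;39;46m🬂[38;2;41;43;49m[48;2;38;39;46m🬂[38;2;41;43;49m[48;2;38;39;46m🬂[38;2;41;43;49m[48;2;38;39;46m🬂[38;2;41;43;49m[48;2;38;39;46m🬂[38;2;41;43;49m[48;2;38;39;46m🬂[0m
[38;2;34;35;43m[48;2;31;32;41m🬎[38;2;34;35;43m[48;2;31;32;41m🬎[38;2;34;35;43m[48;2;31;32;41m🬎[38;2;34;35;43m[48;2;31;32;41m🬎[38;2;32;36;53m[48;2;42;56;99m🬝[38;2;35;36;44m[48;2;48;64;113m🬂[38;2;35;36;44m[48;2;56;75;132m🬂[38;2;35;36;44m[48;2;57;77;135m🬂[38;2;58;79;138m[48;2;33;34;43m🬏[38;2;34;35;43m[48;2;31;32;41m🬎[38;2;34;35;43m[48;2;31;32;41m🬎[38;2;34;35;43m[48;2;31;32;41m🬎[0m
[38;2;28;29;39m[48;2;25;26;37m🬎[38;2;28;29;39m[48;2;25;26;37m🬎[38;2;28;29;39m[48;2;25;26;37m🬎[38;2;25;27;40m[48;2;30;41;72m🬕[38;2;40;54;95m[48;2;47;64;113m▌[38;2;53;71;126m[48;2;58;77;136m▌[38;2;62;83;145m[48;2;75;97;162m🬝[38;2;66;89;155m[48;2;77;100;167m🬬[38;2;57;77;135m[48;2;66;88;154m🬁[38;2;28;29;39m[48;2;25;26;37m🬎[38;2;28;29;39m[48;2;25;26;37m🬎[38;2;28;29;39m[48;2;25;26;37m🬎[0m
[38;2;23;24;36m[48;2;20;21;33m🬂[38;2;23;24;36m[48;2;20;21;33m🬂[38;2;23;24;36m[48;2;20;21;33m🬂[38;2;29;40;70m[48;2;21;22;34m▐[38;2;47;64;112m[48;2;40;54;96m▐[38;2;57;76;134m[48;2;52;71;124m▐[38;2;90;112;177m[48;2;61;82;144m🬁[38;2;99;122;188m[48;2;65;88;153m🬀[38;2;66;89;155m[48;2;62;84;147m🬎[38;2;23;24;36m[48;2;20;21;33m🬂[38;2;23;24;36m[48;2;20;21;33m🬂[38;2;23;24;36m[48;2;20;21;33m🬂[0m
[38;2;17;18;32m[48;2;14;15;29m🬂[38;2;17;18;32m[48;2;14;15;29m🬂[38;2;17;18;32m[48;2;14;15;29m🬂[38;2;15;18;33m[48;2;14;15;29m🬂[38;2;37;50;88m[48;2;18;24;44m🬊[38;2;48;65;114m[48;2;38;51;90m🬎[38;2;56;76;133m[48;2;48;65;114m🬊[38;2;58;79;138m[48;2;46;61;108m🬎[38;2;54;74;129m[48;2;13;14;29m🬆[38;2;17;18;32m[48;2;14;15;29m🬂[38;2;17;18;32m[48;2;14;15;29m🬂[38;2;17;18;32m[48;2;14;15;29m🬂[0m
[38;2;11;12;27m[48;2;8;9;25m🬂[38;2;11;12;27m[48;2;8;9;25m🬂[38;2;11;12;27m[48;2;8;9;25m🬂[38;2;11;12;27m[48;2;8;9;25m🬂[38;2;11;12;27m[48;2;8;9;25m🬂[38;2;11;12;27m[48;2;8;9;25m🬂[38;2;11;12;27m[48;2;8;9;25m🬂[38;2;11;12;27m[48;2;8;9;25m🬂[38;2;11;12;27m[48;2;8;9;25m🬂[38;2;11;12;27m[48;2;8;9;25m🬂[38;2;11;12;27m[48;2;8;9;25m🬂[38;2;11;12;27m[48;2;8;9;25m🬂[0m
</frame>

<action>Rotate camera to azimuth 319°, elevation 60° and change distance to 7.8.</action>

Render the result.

<frame>
[38;2;41;43;49m[48;2;38;39;46m🬂[38;2;41;43;49m[48;2;38;39;46m🬂[38;2;41;43;49m[48;2;38;39;46m🬂[38;2;41;43;49m[48;2;38;39;46m🬂[38;2;41;43;49m[48;2;38;39;46m🬂[38;2;41;43;49m[48;2;38;39;46m🬂[38;2;41;43;49m[48;2;38;39;46m🬂[38;2;41;43;49m[48;2;38;39;46m🬂[38;2;41;43;49m[48;2;38;39;46m🬂[38;2;41;43;49m[48;2;38;39;46m🬂[38;2;41;43;49m[48;2;38;39;46m🬂[38;2;41;43;49m[48;2;38;39;46m🬂[0m
[38;2;34;35;43m[48;2;31;32;41m🬎[38;2;34;35;43m[48;2;31;32;41m🬎[38;2;34;35;43m[48;2;31;32;41m🬎[38;2;34;35;43m[48;2;31;32;41m🬎[38;2;34;35;43m[48;2;31;32;41m🬎[38;2;34;35;43m[48;2;31;32;41m🬎[38;2;34;35;43m[48;2;31;32;41m🬎[38;2;34;35;43m[48;2;31;32;41m🬎[38;2;34;35;43m[48;2;31;32;41m🬎[38;2;34;35;43m[48;2;31;32;41m🬎[38;2;34;35;43m[48;2;31;32;41m🬎[38;2;34;35;43m[48;2;31;32;41m🬎[0m
[38;2;28;29;39m[48;2;25;26;37m🬎[38;2;28;29;39m[48;2;25;26;37m🬎[38;2;28;29;39m[48;2;25;26;37m🬎[38;2;28;29;39m[48;2;25;26;37m🬎[38;2;27;28;39m[48;2;23;31;55m🬕[38;2;38;52;90m[48;2;50;67;118m▌[38;2;60;81;141m[48;2;124;146;207m🬝[38;2;29;30;40m[48;2;65;88;154m🬁[38;2;28;29;39m[48;2;25;26;37m🬎[38;2;28;29;39m[48;2;25;26;37m🬎[38;2;28;29;39m[48;2;25;26;37m🬎[38;2;28;29;39m[48;2;25;26;37m🬎[0m
[38;2;23;24;36m[48;2;20;21;33m🬂[38;2;23;24;36m[48;2;20;21;33m🬂[38;2;23;24;36m[48;2;20;21;33m🬂[38;2;23;24;36m[48;2;20;21;33m🬂[38;2;21;24;39m[48;2;13;16;28m🬆[38;2;38;51;91m[48;2;24;32;57m🬊[38;2;52;70;123m[48;2;40;54;95m🬊[38;2;56;76;133m[48;2;41;55;97m🬎[38;2;23;24;36m[48;2;20;21;33m🬂[38;2;23;24;36m[48;2;20;21;33m🬂[38;2;23;24;36m[48;2;20;21;33m🬂[38;2;23;24;36m[48;2;20;21;33m🬂[0m
[38;2;17;18;32m[48;2;14;15;29m🬂[38;2;17;18;32m[48;2;14;15;29m🬂[38;2;17;18;32m[48;2;14;15;29m🬂[38;2;17;18;32m[48;2;14;15;29m🬂[38;2;17;18;32m[48;2;14;15;29m🬂[38;2;10;14;24m[48;2;13;15;30m🬀[38;2;24;33;58m[48;2;14;15;29m🬂[38;2;25;34;60m[48;2;14;15;30m🬀[38;2;17;18;32m[48;2;14;15;29m🬂[38;2;17;18;32m[48;2;14;15;29m🬂[38;2;17;18;32m[48;2;14;15;29m🬂[38;2;17;18;32m[48;2;14;15;29m🬂[0m
[38;2;11;12;27m[48;2;8;9;25m🬂[38;2;11;12;27m[48;2;8;9;25m🬂[38;2;11;12;27m[48;2;8;9;25m🬂[38;2;11;12;27m[48;2;8;9;25m🬂[38;2;11;12;27m[48;2;8;9;25m🬂[38;2;11;12;27m[48;2;8;9;25m🬂[38;2;11;12;27m[48;2;8;9;25m🬂[38;2;11;12;27m[48;2;8;9;25m🬂[38;2;11;12;27m[48;2;8;9;25m🬂[38;2;11;12;27m[48;2;8;9;25m🬂[38;2;11;12;27m[48;2;8;9;25m🬂[38;2;11;12;27m[48;2;8;9;25m🬂[0m
</frame>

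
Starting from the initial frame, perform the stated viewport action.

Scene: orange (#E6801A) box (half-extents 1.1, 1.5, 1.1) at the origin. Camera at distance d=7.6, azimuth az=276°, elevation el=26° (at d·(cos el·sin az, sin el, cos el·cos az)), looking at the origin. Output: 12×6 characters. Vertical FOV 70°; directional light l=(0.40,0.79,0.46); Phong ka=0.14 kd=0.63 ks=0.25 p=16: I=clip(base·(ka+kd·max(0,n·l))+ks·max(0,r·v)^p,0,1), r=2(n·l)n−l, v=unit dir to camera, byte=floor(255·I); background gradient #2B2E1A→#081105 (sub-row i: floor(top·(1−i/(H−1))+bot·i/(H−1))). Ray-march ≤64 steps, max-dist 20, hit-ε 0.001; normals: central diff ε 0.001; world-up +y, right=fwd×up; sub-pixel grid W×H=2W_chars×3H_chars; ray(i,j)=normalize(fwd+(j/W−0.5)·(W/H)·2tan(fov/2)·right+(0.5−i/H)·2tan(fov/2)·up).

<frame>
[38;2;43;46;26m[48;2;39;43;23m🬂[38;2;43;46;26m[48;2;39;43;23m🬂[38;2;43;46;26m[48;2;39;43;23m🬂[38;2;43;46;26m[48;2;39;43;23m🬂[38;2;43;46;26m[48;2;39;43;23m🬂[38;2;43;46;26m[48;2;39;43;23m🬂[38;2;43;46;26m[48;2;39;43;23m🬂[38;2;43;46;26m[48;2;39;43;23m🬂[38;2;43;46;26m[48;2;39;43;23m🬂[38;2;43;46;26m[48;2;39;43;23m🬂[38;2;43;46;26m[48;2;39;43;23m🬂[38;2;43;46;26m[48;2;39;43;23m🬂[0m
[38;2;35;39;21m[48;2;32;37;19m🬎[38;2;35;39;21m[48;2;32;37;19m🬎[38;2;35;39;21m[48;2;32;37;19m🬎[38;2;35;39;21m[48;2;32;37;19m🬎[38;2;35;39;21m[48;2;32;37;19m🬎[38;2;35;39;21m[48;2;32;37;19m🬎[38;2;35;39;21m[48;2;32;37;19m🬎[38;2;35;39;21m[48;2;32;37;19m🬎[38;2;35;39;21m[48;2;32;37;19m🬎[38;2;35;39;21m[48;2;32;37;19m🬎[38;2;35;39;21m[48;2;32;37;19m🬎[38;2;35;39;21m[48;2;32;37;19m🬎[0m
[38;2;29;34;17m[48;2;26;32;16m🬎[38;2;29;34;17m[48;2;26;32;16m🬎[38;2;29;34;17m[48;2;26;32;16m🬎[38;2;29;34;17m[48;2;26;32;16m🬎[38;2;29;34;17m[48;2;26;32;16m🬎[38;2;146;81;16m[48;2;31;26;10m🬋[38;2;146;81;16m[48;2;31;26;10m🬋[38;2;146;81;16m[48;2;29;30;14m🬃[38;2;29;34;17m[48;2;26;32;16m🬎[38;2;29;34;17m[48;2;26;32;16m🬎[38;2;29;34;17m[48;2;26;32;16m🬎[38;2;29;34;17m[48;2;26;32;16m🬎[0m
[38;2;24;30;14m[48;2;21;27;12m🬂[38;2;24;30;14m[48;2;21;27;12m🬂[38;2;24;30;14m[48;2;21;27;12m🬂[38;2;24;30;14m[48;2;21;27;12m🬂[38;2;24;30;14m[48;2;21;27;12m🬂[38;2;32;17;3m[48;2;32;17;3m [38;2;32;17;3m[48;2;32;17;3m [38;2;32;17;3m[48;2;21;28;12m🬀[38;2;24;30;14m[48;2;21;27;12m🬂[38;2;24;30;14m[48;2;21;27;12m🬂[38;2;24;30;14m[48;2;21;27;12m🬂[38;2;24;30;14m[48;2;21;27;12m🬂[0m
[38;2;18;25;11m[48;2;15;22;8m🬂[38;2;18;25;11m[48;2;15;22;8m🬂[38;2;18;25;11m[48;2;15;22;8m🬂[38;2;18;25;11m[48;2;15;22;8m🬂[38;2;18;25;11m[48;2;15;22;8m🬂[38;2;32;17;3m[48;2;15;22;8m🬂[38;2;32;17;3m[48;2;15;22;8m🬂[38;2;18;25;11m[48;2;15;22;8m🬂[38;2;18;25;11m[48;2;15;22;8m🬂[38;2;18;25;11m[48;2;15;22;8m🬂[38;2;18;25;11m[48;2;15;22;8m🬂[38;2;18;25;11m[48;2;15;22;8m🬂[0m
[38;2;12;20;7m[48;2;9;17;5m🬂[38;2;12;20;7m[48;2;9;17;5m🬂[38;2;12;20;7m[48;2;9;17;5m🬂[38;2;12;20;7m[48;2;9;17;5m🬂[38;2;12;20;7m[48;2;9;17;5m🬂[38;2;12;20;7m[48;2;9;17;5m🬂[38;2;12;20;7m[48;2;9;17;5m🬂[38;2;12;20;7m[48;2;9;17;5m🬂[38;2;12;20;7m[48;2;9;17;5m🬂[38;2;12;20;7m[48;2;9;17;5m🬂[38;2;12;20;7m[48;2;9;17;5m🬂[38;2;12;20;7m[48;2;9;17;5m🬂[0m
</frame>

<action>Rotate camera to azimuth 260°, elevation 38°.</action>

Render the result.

<frame>
[38;2;43;46;26m[48;2;39;43;23m🬂[38;2;43;46;26m[48;2;39;43;23m🬂[38;2;43;46;26m[48;2;39;43;23m🬂[38;2;43;46;26m[48;2;39;43;23m🬂[38;2;43;46;26m[48;2;39;43;23m🬂[38;2;43;46;26m[48;2;39;43;23m🬂[38;2;43;46;26m[48;2;39;43;23m🬂[38;2;43;46;26m[48;2;39;43;23m🬂[38;2;43;46;26m[48;2;39;43;23m🬂[38;2;43;46;26m[48;2;39;43;23m🬂[38;2;43;46;26m[48;2;39;43;23m🬂[38;2;43;46;26m[48;2;39;43;23m🬂[0m
[38;2;35;39;21m[48;2;32;37;19m🬎[38;2;35;39;21m[48;2;32;37;19m🬎[38;2;35;39;21m[48;2;32;37;19m🬎[38;2;35;39;21m[48;2;32;37;19m🬎[38;2;35;39;21m[48;2;32;37;19m🬎[38;2;35;39;21m[48;2;32;37;19m🬎[38;2;35;39;21m[48;2;32;37;19m🬎[38;2;35;39;21m[48;2;32;37;19m🬎[38;2;35;39;21m[48;2;32;37;19m🬎[38;2;35;39;21m[48;2;32;37;19m🬎[38;2;35;39;21m[48;2;32;37;19m🬎[38;2;35;39;21m[48;2;32;37;19m🬎[0m
[38;2;29;34;17m[48;2;26;32;16m🬎[38;2;29;34;17m[48;2;26;32;16m🬎[38;2;29;34;17m[48;2;26;32;16m🬎[38;2;29;34;17m[48;2;26;32;16m🬎[38;2;29;34;17m[48;2;26;32;16m🬎[38;2;146;81;16m[48;2;115;66;17m🬝[38;2;148;83;18m[48;2;32;17;3m🬎[38;2;151;86;21m[48;2;29;30;14m🬃[38;2;29;34;17m[48;2;26;32;16m🬎[38;2;29;34;17m[48;2;26;32;16m🬎[38;2;29;34;17m[48;2;26;32;16m🬎[38;2;29;34;17m[48;2;26;32;16m🬎[0m
[38;2;24;30;14m[48;2;21;27;12m🬂[38;2;24;30;14m[48;2;21;27;12m🬂[38;2;24;30;14m[48;2;21;27;12m🬂[38;2;24;30;14m[48;2;21;27;12m🬂[38;2;24;30;14m[48;2;21;27;12m🬂[38;2;22;28;13m[48;2;32;17;3m▌[38;2;32;17;3m[48;2;32;17;3m [38;2;32;17;3m[48;2;22;28;13m▌[38;2;24;30;14m[48;2;21;27;12m🬂[38;2;24;30;14m[48;2;21;27;12m🬂[38;2;24;30;14m[48;2;21;27;12m🬂[38;2;24;30;14m[48;2;21;27;12m🬂[0m
[38;2;18;25;11m[48;2;15;22;8m🬂[38;2;18;25;11m[48;2;15;22;8m🬂[38;2;18;25;11m[48;2;15;22;8m🬂[38;2;18;25;11m[48;2;15;22;8m🬂[38;2;18;25;11m[48;2;15;22;8m🬂[38;2;32;17;3m[48;2;15;23;9m🬁[38;2;32;17;3m[48;2;15;22;8m🬂[38;2;18;25;11m[48;2;15;22;8m🬂[38;2;18;25;11m[48;2;15;22;8m🬂[38;2;18;25;11m[48;2;15;22;8m🬂[38;2;18;25;11m[48;2;15;22;8m🬂[38;2;18;25;11m[48;2;15;22;8m🬂[0m
[38;2;12;20;7m[48;2;9;17;5m🬂[38;2;12;20;7m[48;2;9;17;5m🬂[38;2;12;20;7m[48;2;9;17;5m🬂[38;2;12;20;7m[48;2;9;17;5m🬂[38;2;12;20;7m[48;2;9;17;5m🬂[38;2;12;20;7m[48;2;9;17;5m🬂[38;2;12;20;7m[48;2;9;17;5m🬂[38;2;12;20;7m[48;2;9;17;5m🬂[38;2;12;20;7m[48;2;9;17;5m🬂[38;2;12;20;7m[48;2;9;17;5m🬂[38;2;12;20;7m[48;2;9;17;5m🬂[38;2;12;20;7m[48;2;9;17;5m🬂[0m
</frame>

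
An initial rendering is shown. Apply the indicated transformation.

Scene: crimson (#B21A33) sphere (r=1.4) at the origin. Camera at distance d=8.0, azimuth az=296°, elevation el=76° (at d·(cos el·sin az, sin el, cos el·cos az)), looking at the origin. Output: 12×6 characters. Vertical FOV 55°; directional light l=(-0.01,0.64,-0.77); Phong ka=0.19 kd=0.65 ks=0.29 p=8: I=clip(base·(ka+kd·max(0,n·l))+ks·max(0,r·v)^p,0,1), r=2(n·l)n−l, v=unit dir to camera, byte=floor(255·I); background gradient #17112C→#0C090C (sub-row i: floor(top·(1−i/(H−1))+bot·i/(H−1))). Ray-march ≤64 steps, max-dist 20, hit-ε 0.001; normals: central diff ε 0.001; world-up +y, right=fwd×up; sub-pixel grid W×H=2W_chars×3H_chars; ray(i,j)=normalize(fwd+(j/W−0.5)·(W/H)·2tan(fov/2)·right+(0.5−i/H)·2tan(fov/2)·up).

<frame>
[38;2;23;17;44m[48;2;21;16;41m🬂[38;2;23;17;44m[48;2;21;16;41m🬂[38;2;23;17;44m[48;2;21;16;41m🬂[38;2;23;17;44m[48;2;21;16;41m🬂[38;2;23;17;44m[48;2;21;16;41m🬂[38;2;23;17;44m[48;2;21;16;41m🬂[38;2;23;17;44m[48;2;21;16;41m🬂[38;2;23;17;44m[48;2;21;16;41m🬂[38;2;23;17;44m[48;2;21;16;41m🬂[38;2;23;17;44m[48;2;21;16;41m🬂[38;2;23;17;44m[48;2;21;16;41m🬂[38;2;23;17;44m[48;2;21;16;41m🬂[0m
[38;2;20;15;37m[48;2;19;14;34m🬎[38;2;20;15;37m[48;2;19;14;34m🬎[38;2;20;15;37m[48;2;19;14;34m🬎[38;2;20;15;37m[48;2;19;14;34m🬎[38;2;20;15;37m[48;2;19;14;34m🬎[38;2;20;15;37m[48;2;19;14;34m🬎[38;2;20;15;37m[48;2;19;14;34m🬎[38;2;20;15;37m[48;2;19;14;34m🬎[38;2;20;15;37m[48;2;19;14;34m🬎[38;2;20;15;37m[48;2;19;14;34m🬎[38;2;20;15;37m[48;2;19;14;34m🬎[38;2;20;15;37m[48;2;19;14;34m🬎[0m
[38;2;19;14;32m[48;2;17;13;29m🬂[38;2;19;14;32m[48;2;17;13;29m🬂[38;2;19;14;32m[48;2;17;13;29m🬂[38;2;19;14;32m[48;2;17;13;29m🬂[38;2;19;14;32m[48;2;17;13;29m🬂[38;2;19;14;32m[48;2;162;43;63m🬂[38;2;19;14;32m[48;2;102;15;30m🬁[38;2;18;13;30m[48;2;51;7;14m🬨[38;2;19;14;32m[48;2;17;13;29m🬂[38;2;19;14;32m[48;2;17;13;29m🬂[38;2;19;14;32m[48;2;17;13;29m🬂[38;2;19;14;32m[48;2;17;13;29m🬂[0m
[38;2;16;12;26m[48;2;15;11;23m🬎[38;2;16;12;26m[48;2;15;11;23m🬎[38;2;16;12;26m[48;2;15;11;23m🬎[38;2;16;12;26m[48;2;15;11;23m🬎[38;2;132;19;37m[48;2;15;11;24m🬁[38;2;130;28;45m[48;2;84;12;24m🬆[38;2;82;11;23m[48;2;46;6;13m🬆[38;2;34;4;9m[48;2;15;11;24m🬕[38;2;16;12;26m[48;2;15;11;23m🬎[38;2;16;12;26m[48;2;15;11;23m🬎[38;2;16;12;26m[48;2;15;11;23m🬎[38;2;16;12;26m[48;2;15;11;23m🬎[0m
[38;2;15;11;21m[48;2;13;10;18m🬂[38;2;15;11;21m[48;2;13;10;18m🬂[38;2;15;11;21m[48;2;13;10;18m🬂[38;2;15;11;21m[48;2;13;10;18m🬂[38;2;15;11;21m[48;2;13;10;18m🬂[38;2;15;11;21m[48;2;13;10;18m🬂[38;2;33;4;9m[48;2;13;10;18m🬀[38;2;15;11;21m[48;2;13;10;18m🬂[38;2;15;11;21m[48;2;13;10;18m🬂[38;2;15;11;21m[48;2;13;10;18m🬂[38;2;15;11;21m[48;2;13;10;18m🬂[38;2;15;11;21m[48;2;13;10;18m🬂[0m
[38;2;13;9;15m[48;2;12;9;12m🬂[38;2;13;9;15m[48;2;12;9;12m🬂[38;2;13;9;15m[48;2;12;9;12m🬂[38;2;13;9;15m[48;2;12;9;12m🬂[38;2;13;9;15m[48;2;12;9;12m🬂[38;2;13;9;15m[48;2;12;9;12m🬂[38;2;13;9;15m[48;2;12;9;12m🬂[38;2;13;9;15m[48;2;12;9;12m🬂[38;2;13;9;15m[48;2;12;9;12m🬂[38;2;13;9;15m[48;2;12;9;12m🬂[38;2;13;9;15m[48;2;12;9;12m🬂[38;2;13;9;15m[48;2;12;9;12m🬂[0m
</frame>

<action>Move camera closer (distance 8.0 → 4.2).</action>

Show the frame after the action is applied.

<frame>
[38;2;23;17;44m[48;2;21;16;41m🬂[38;2;23;17;44m[48;2;21;16;41m🬂[38;2;23;17;44m[48;2;21;16;41m🬂[38;2;23;17;44m[48;2;21;16;41m🬂[38;2;23;17;44m[48;2;21;16;41m🬂[38;2;23;17;44m[48;2;21;16;41m🬂[38;2;23;17;44m[48;2;21;16;41m🬂[38;2;23;17;44m[48;2;21;16;41m🬂[38;2;23;17;44m[48;2;21;16;41m🬂[38;2;23;17;44m[48;2;21;16;41m🬂[38;2;23;17;44m[48;2;21;16;41m🬂[38;2;23;17;44m[48;2;21;16;41m🬂[0m
[38;2;20;15;37m[48;2;19;14;34m🬎[38;2;20;15;37m[48;2;19;14;34m🬎[38;2;20;15;37m[48;2;19;14;34m🬎[38;2;20;15;37m[48;2;19;14;34m🬎[38;2;20;15;37m[48;2;145;22;42m🬆[38;2;21;15;38m[48;2;132;22;40m🬀[38;2;102;14;29m[48;2;115;17;33m▐[38;2;21;15;38m[48;2;84;11;23m🬂[38;2;20;14;36m[48;2;59;8;17m🬬[38;2;20;15;37m[48;2;19;14;34m🬎[38;2;20;15;37m[48;2;19;14;34m🬎[38;2;20;15;37m[48;2;19;14;34m🬎[0m
[38;2;19;14;32m[48;2;17;13;29m🬂[38;2;19;14;32m[48;2;17;13;29m🬂[38;2;19;14;32m[48;2;17;13;29m🬂[38;2;144;21;42m[48;2;18;13;31m🬷[38;2;166;48;67m[48;2;195;84;102m🬕[38;2;175;68;86m[48;2;137;38;54m▌[38;2;110;19;34m[48;2;97;14;27m▌[38;2;85;12;24m[48;2;73;10;20m▌[38;2;57;7;16m[48;2;36;5;10m▌[38;2;18;13;30m[48;2;33;4;9m🬬[38;2;19;14;32m[48;2;17;13;29m🬂[38;2;19;14;32m[48;2;17;13;29m🬂[0m
[38;2;16;12;26m[48;2;15;11;23m🬎[38;2;16;12;26m[48;2;15;11;23m🬎[38;2;16;12;26m[48;2;15;11;23m🬎[38;2;127;18;36m[48;2;15;11;23m🬬[38;2;146;39;57m[48;2;115;18;34m🬂[38;2;131;34;50m[48;2;101;16;30m🬀[38;2;90;13;25m[48;2;77;10;21m🬆[38;2;68;10;19m[48;2;54;7;15m🬆[38;2;44;6;12m[48;2;33;4;9m🬄[38;2;33;4;9m[48;2;15;11;24m🬄[38;2;16;12;26m[48;2;15;11;23m🬎[38;2;16;12;26m[48;2;15;11;23m🬎[0m
[38;2;15;11;21m[48;2;13;10;18m🬂[38;2;15;11;21m[48;2;13;10;18m🬂[38;2;15;11;21m[48;2;13;10;18m🬂[38;2;103;15;29m[48;2;13;10;18m🬁[38;2;86;12;24m[48;2;13;10;17m🬬[38;2;82;11;23m[48;2;62;9;17m🬆[38;2;65;9;18m[48;2;43;6;12m🬆[38;2;50;7;14m[48;2;34;4;9m🬀[38;2;33;4;9m[48;2;13;10;17m🬆[38;2;15;11;21m[48;2;13;10;18m🬂[38;2;15;11;21m[48;2;13;10;18m🬂[38;2;15;11;21m[48;2;13;10;18m🬂[0m
[38;2;13;9;15m[48;2;12;9;12m🬂[38;2;13;9;15m[48;2;12;9;12m🬂[38;2;13;9;15m[48;2;12;9;12m🬂[38;2;13;9;15m[48;2;12;9;12m🬂[38;2;13;9;15m[48;2;12;9;12m🬂[38;2;33;4;9m[48;2;12;9;13m🬁[38;2;33;4;9m[48;2;12;9;12m🬂[38;2;13;9;15m[48;2;12;9;12m🬂[38;2;13;9;15m[48;2;12;9;12m🬂[38;2;13;9;15m[48;2;12;9;12m🬂[38;2;13;9;15m[48;2;12;9;12m🬂[38;2;13;9;15m[48;2;12;9;12m🬂[0m
</frame>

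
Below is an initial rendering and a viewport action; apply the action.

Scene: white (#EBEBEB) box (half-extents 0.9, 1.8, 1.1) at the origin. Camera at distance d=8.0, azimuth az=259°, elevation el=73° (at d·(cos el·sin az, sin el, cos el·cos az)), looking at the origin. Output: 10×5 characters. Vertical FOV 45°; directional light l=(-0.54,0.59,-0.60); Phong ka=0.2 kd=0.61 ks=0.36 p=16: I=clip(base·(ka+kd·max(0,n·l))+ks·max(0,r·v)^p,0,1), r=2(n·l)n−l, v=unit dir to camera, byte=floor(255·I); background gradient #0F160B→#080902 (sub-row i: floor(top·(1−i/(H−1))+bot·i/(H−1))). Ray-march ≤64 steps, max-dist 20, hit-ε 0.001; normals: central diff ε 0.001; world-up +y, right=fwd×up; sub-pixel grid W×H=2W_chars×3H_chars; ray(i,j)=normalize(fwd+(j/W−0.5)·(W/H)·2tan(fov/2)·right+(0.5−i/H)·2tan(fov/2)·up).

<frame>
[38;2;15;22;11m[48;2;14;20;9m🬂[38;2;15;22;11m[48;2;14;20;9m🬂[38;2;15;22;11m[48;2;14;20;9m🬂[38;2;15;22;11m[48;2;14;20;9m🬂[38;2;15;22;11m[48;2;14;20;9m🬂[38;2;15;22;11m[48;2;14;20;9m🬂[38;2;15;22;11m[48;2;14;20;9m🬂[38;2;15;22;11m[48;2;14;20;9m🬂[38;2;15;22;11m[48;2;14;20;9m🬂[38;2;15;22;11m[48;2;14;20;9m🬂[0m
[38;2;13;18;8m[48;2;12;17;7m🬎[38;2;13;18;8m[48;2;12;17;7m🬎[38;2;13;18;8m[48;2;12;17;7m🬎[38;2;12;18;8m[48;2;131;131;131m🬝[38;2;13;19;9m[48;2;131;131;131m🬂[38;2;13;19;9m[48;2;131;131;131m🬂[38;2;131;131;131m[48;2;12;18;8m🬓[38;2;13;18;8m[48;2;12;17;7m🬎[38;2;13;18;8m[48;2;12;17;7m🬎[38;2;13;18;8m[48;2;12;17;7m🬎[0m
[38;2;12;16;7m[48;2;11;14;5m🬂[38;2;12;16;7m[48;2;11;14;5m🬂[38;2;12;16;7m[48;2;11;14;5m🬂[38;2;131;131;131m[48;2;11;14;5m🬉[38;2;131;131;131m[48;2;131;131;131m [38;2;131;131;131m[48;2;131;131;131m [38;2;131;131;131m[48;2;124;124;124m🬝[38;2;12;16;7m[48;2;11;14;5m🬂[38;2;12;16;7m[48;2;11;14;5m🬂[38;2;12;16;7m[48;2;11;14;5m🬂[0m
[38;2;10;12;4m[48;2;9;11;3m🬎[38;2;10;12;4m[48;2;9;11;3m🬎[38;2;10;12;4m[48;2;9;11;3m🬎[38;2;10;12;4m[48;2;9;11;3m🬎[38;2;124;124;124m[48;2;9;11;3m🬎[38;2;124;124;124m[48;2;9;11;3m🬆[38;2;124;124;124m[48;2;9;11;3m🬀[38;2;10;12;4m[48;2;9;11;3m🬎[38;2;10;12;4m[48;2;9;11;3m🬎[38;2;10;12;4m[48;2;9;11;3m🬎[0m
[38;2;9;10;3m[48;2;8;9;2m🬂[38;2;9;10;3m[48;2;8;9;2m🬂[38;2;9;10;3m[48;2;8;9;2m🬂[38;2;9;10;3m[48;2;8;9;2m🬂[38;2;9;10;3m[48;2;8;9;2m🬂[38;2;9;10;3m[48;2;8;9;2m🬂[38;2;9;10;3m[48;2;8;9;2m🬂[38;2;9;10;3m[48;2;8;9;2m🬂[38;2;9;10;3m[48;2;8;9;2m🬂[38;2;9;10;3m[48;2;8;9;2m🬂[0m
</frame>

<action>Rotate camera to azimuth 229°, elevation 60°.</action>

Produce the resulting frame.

<frame>
[38;2;15;22;11m[48;2;14;20;9m🬂[38;2;15;22;11m[48;2;14;20;9m🬂[38;2;15;22;11m[48;2;14;20;9m🬂[38;2;15;22;11m[48;2;14;20;9m🬂[38;2;15;22;11m[48;2;14;20;9m🬂[38;2;15;22;11m[48;2;14;20;9m🬂[38;2;15;22;11m[48;2;14;20;9m🬂[38;2;15;22;11m[48;2;14;20;9m🬂[38;2;15;22;11m[48;2;14;20;9m🬂[38;2;15;22;11m[48;2;14;20;9m🬂[0m
[38;2;13;18;8m[48;2;12;17;7m🬎[38;2;13;18;8m[48;2;12;17;7m🬎[38;2;13;18;8m[48;2;12;17;7m🬎[38;2;12;18;8m[48;2;131;131;131m🬝[38;2;13;19;9m[48;2;131;131;131m🬂[38;2;131;131;131m[48;2;131;131;131m [38;2;131;131;131m[48;2;13;18;8m🬱[38;2;13;18;8m[48;2;12;17;7m🬎[38;2;13;18;8m[48;2;12;17;7m🬎[38;2;13;18;8m[48;2;12;17;7m🬎[0m
[38;2;12;16;7m[48;2;11;14;5m🬂[38;2;12;16;7m[48;2;11;14;5m🬂[38;2;12;16;7m[48;2;11;14;5m🬂[38;2;132;132;132m[48;2;11;15;6m▐[38;2;131;131;131m[48;2;133;133;133m🬬[38;2;131;131;131m[48;2;124;124;124m🬎[38;2;131;131;131m[48;2;124;124;124m🬀[38;2;12;16;7m[48;2;11;14;5m🬂[38;2;12;16;7m[48;2;11;14;5m🬂[38;2;12;16;7m[48;2;11;14;5m🬂[0m
[38;2;10;12;4m[48;2;9;11;3m🬎[38;2;10;12;4m[48;2;9;11;3m🬎[38;2;10;12;4m[48;2;9;11;3m🬎[38;2;10;12;4m[48;2;9;11;3m🬎[38;2;133;133;133m[48;2;9;11;3m🬬[38;2;124;124;124m[48;2;9;11;3m🬝[38;2;124;124;124m[48;2;9;11;3m🬀[38;2;10;12;4m[48;2;9;11;3m🬎[38;2;10;12;4m[48;2;9;11;3m🬎[38;2;10;12;4m[48;2;9;11;3m🬎[0m
[38;2;9;10;3m[48;2;8;9;2m🬂[38;2;9;10;3m[48;2;8;9;2m🬂[38;2;9;10;3m[48;2;8;9;2m🬂[38;2;9;10;3m[48;2;8;9;2m🬂[38;2;9;10;3m[48;2;8;9;2m🬂[38;2;9;10;3m[48;2;8;9;2m🬂[38;2;9;10;3m[48;2;8;9;2m🬂[38;2;9;10;3m[48;2;8;9;2m🬂[38;2;9;10;3m[48;2;8;9;2m🬂[38;2;9;10;3m[48;2;8;9;2m🬂[0m
</frame>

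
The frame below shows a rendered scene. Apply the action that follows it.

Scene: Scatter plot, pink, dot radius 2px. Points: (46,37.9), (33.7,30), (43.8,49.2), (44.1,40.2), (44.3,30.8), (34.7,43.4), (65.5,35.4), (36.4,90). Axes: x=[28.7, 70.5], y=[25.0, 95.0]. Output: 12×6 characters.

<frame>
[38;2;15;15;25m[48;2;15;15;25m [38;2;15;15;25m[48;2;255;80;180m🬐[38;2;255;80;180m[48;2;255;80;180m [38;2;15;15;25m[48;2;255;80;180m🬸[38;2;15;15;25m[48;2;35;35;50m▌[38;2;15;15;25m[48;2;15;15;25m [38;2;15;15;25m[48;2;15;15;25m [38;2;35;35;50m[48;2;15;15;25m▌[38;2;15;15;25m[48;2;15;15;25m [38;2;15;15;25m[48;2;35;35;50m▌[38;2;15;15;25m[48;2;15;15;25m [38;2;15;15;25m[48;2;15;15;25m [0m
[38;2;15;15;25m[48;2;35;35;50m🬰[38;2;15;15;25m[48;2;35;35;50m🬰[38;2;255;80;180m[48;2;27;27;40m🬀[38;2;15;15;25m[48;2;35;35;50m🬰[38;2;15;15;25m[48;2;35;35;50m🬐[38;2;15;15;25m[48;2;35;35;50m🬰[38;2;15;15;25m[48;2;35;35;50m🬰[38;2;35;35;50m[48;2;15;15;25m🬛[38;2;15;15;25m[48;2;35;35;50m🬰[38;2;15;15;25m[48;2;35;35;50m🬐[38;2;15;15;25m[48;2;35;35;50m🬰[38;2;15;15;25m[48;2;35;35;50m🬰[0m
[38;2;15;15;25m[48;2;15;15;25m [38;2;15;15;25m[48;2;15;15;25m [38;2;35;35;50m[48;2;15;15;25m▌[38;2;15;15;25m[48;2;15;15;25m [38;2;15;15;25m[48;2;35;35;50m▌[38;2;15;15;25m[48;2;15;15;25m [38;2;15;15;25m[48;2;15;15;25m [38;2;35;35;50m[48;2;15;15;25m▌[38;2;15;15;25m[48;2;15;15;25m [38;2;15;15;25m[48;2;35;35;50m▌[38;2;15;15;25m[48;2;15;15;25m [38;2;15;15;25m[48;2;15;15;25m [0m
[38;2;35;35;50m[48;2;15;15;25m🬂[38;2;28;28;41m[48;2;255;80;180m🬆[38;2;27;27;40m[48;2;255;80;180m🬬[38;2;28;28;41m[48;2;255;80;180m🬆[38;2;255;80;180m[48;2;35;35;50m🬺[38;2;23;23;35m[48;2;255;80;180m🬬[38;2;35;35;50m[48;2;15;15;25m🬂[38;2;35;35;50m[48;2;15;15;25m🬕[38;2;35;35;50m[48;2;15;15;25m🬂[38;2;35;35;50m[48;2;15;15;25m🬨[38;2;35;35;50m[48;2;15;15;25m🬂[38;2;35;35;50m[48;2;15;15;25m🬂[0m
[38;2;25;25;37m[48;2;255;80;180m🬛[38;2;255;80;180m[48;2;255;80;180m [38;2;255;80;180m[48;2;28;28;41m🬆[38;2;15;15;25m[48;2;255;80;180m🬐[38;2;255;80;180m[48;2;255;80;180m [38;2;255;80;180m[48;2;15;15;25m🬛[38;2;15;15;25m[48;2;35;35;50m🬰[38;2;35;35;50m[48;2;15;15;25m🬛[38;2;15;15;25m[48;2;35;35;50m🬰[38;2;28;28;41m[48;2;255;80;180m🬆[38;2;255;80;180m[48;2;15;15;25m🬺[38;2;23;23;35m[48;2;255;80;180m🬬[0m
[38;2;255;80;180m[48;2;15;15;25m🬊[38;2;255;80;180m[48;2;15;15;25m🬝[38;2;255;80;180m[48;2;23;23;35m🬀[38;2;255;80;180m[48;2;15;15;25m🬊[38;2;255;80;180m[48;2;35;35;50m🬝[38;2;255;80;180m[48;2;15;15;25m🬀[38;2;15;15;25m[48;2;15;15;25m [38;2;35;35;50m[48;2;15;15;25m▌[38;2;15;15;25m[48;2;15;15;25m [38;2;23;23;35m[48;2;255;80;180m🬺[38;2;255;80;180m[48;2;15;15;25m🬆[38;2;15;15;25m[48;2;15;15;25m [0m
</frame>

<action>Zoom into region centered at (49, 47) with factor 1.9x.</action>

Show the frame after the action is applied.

<frame>
[38;2;15;15;25m[48;2;15;15;25m [38;2;15;15;25m[48;2;15;15;25m [38;2;35;35;50m[48;2;15;15;25m▌[38;2;15;15;25m[48;2;15;15;25m [38;2;15;15;25m[48;2;35;35;50m▌[38;2;15;15;25m[48;2;15;15;25m [38;2;15;15;25m[48;2;15;15;25m [38;2;35;35;50m[48;2;15;15;25m▌[38;2;15;15;25m[48;2;15;15;25m [38;2;15;15;25m[48;2;35;35;50m▌[38;2;15;15;25m[48;2;15;15;25m [38;2;15;15;25m[48;2;15;15;25m [0m
[38;2;15;15;25m[48;2;35;35;50m🬰[38;2;15;15;25m[48;2;35;35;50m🬰[38;2;35;35;50m[48;2;15;15;25m🬛[38;2;23;23;35m[48;2;255;80;180m🬬[38;2;15;15;25m[48;2;35;35;50m🬐[38;2;15;15;25m[48;2;35;35;50m🬰[38;2;15;15;25m[48;2;35;35;50m🬰[38;2;35;35;50m[48;2;15;15;25m🬛[38;2;15;15;25m[48;2;35;35;50m🬰[38;2;15;15;25m[48;2;35;35;50m🬐[38;2;15;15;25m[48;2;35;35;50m🬰[38;2;15;15;25m[48;2;35;35;50m🬰[0m
[38;2;15;15;25m[48;2;15;15;25m [38;2;15;15;25m[48;2;15;15;25m [38;2;35;35;50m[48;2;255;80;180m🬐[38;2;255;80;180m[48;2;255;80;180m [38;2;27;27;40m[48;2;255;80;180m🬸[38;2;15;15;25m[48;2;15;15;25m [38;2;15;15;25m[48;2;15;15;25m [38;2;35;35;50m[48;2;15;15;25m▌[38;2;15;15;25m[48;2;15;15;25m [38;2;15;15;25m[48;2;35;35;50m▌[38;2;15;15;25m[48;2;15;15;25m [38;2;15;15;25m[48;2;15;15;25m [0m
[38;2;35;35;50m[48;2;15;15;25m🬂[38;2;35;35;50m[48;2;15;15;25m🬂[38;2;35;35;50m[48;2;255;80;180m🬆[38;2;255;80;180m[48;2;35;35;50m🬺[38;2;35;35;50m[48;2;255;80;180m🬊[38;2;35;35;50m[48;2;15;15;25m🬂[38;2;35;35;50m[48;2;15;15;25m🬂[38;2;35;35;50m[48;2;15;15;25m🬕[38;2;35;35;50m[48;2;15;15;25m🬂[38;2;35;35;50m[48;2;15;15;25m🬨[38;2;35;35;50m[48;2;15;15;25m🬂[38;2;35;35;50m[48;2;15;15;25m🬂[0m
[38;2;15;15;25m[48;2;35;35;50m🬰[38;2;15;15;25m[48;2;35;35;50m🬰[38;2;35;35;50m[48;2;255;80;180m🬛[38;2;255;80;180m[48;2;255;80;180m [38;2;255;80;180m[48;2;35;35;50m🬝[38;2;255;80;180m[48;2;23;23;35m🬀[38;2;15;15;25m[48;2;35;35;50m🬰[38;2;35;35;50m[48;2;15;15;25m🬛[38;2;15;15;25m[48;2;35;35;50m🬰[38;2;15;15;25m[48;2;35;35;50m🬐[38;2;15;15;25m[48;2;35;35;50m🬰[38;2;15;15;25m[48;2;35;35;50m🬰[0m
[38;2;15;15;25m[48;2;15;15;25m [38;2;15;15;25m[48;2;15;15;25m [38;2;255;80;180m[48;2;28;28;41m🬊[38;2;255;80;180m[48;2;15;15;25m🬝[38;2;255;80;180m[48;2;27;27;40m🬀[38;2;15;15;25m[48;2;15;15;25m [38;2;15;15;25m[48;2;15;15;25m [38;2;35;35;50m[48;2;15;15;25m▌[38;2;15;15;25m[48;2;15;15;25m [38;2;15;15;25m[48;2;35;35;50m▌[38;2;15;15;25m[48;2;15;15;25m [38;2;15;15;25m[48;2;15;15;25m [0m
</frame>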